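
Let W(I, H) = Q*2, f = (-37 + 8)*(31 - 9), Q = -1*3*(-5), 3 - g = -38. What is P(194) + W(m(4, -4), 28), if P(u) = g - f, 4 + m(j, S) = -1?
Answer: 709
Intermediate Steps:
g = 41 (g = 3 - 1*(-38) = 3 + 38 = 41)
m(j, S) = -5 (m(j, S) = -4 - 1 = -5)
Q = 15 (Q = -3*(-5) = 15)
f = -638 (f = -29*22 = -638)
W(I, H) = 30 (W(I, H) = 15*2 = 30)
P(u) = 679 (P(u) = 41 - 1*(-638) = 41 + 638 = 679)
P(194) + W(m(4, -4), 28) = 679 + 30 = 709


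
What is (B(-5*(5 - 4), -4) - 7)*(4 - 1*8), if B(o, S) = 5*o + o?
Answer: 148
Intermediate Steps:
B(o, S) = 6*o
(B(-5*(5 - 4), -4) - 7)*(4 - 1*8) = (6*(-5*(5 - 4)) - 7)*(4 - 1*8) = (6*(-5*1) - 7)*(4 - 8) = (6*(-5) - 7)*(-4) = (-30 - 7)*(-4) = -37*(-4) = 148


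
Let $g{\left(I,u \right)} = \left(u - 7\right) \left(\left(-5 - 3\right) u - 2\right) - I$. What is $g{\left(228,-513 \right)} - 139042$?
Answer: $-2272310$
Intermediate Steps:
$g{\left(I,u \right)} = - I + \left(-7 + u\right) \left(-2 - 8 u\right)$ ($g{\left(I,u \right)} = \left(-7 + u\right) \left(- 8 u - 2\right) - I = \left(-7 + u\right) \left(-2 - 8 u\right) - I = - I + \left(-7 + u\right) \left(-2 - 8 u\right)$)
$g{\left(228,-513 \right)} - 139042 = \left(14 - 228 - 8 \left(-513\right)^{2} + 54 \left(-513\right)\right) - 139042 = \left(14 - 228 - 2105352 - 27702\right) - 139042 = -2133268 - 139042 = -2272310$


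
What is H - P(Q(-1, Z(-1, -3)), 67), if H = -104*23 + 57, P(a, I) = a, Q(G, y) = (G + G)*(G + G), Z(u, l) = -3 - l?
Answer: -2339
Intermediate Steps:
Q(G, y) = 4*G² (Q(G, y) = (2*G)*(2*G) = 4*G²)
H = -2335 (H = -2392 + 57 = -2335)
H - P(Q(-1, Z(-1, -3)), 67) = -2335 - 4*(-1)² = -2335 - 4 = -2339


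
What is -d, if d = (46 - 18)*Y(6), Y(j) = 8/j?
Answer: -112/3 ≈ -37.333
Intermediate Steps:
d = 112/3 (d = (46 - 18)*(8/6) = 28*(8*(⅙)) = 28*(4/3) = 112/3 ≈ 37.333)
-d = -1*112/3 = -112/3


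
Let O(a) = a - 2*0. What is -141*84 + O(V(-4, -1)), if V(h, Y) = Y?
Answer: -11845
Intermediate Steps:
O(a) = a (O(a) = a + 0 = a)
-141*84 + O(V(-4, -1)) = -141*84 - 1 = -11844 - 1 = -11845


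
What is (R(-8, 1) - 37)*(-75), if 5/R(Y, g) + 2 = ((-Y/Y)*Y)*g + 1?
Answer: 19050/7 ≈ 2721.4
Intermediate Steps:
R(Y, g) = 5/(-1 - Y*g) (R(Y, g) = 5/(-2 + (((-Y/Y)*Y)*g + 1)) = 5/(-2 + (((-1*1)*Y)*g + 1)) = 5/(-2 + ((-Y)*g + 1)) = 5/(-2 + (-Y*g + 1)) = 5/(-2 + (1 - Y*g)) = 5/(-1 - Y*g))
(R(-8, 1) - 37)*(-75) = (-5/(1 - 8*1) - 37)*(-75) = (-5/(1 - 8) - 37)*(-75) = (-5/(-7) - 37)*(-75) = (-5*(-⅐) - 37)*(-75) = (5/7 - 37)*(-75) = -254/7*(-75) = 19050/7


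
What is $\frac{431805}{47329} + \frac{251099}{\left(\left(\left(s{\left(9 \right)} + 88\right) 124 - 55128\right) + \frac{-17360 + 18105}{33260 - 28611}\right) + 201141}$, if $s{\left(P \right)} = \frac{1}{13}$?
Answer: $\frac{4813773939464257}{448899586066994} \approx 10.723$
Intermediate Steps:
$s{\left(P \right)} = \frac{1}{13}$
$\frac{431805}{47329} + \frac{251099}{\left(\left(\left(s{\left(9 \right)} + 88\right) 124 - 55128\right) + \frac{-17360 + 18105}{33260 - 28611}\right) + 201141} = \frac{431805}{47329} + \frac{251099}{\left(\left(\left(\frac{1}{13} + 88\right) 124 - 55128\right) + \frac{-17360 + 18105}{33260 - 28611}\right) + 201141} = 431805 \cdot \frac{1}{47329} + \frac{251099}{\left(\left(\frac{1145}{13} \cdot 124 - 55128\right) + \frac{745}{4649}\right) + 201141} = \frac{431805}{47329} + \frac{251099}{\left(\left(\frac{141980}{13} - 55128\right) + 745 \cdot \frac{1}{4649}\right) + 201141} = \frac{431805}{47329} + \frac{251099}{\left(- \frac{574684}{13} + \frac{745}{4649}\right) + 201141} = \frac{431805}{47329} + \frac{251099}{- \frac{2671696231}{60437} + 201141} = \frac{431805}{47329} + \frac{251099}{\frac{9484662386}{60437}} = \frac{431805}{47329} + 251099 \cdot \frac{60437}{9484662386} = \frac{431805}{47329} + \frac{15175670263}{9484662386} = \frac{4813773939464257}{448899586066994}$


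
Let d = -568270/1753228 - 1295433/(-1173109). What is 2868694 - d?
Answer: 2950060182936800497/1028363772926 ≈ 2.8687e+6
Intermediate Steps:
d = 802273378147/1028363772926 (d = -568270*1/1753228 - 1295433*(-1/1173109) = -284135/876614 + 1295433/1173109 = 802273378147/1028363772926 ≈ 0.78015)
2868694 - d = 2868694 - 1*802273378147/1028363772926 = 2868694 - 802273378147/1028363772926 = 2950060182936800497/1028363772926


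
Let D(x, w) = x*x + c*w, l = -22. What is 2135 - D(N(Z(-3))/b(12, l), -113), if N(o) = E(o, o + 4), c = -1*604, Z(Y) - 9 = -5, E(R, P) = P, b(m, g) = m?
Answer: -595057/9 ≈ -66118.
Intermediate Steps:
Z(Y) = 4 (Z(Y) = 9 - 5 = 4)
c = -604
N(o) = 4 + o (N(o) = o + 4 = 4 + o)
D(x, w) = x**2 - 604*w (D(x, w) = x*x - 604*w = x**2 - 604*w)
2135 - D(N(Z(-3))/b(12, l), -113) = 2135 - (((4 + 4)/12)**2 - 604*(-113)) = 2135 - ((8*(1/12))**2 + 68252) = 2135 - ((2/3)**2 + 68252) = 2135 - (4/9 + 68252) = 2135 - 1*614272/9 = 2135 - 614272/9 = -595057/9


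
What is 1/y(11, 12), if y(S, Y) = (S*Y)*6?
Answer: 1/792 ≈ 0.0012626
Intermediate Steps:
y(S, Y) = 6*S*Y
1/y(11, 12) = 1/(6*11*12) = 1/792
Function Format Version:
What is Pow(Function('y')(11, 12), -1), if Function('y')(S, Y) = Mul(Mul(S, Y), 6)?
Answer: Rational(1, 792) ≈ 0.0012626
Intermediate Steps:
Function('y')(S, Y) = Mul(6, S, Y)
Pow(Function('y')(11, 12), -1) = Pow(Mul(6, 11, 12), -1) = Pow(792, -1) = Rational(1, 792)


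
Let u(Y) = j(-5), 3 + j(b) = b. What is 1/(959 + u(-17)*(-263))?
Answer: 1/3063 ≈ 0.00032648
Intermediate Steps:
j(b) = -3 + b
u(Y) = -8 (u(Y) = -3 - 5 = -8)
1/(959 + u(-17)*(-263)) = 1/(959 - 8*(-263)) = 1/(959 + 2104) = 1/3063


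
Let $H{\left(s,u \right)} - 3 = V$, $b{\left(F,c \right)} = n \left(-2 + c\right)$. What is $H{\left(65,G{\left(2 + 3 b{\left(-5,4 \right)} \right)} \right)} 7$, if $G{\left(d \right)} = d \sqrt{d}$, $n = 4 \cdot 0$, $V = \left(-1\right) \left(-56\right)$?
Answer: $413$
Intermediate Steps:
$V = 56$
$n = 0$
$b{\left(F,c \right)} = 0$ ($b{\left(F,c \right)} = 0 \left(-2 + c\right) = 0$)
$G{\left(d \right)} = d^{\frac{3}{2}}$
$H{\left(s,u \right)} = 59$ ($H{\left(s,u \right)} = 3 + 56 = 59$)
$H{\left(65,G{\left(2 + 3 b{\left(-5,4 \right)} \right)} \right)} 7 = 59 \cdot 7 = 413$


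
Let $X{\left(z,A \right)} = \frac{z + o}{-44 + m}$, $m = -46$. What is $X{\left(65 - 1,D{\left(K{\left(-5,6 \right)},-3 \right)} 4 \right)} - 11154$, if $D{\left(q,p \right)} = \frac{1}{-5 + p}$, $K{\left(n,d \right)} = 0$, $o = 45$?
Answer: $- \frac{1003969}{90} \approx -11155.0$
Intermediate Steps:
$X{\left(z,A \right)} = - \frac{1}{2} - \frac{z}{90}$ ($X{\left(z,A \right)} = \frac{z + 45}{-44 - 46} = \frac{45 + z}{-90} = \left(45 + z\right) \left(- \frac{1}{90}\right) = - \frac{1}{2} - \frac{z}{90}$)
$X{\left(65 - 1,D{\left(K{\left(-5,6 \right)},-3 \right)} 4 \right)} - 11154 = \left(- \frac{1}{2} - \frac{65 - 1}{90}\right) - 11154 = \left(- \frac{1}{2} - \frac{32}{45}\right) - 11154 = - \frac{109}{90} - 11154 = - \frac{1003969}{90}$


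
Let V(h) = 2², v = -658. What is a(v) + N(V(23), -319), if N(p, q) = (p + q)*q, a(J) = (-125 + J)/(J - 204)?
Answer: 86618853/862 ≈ 1.0049e+5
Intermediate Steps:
V(h) = 4
a(J) = (-125 + J)/(-204 + J)
N(p, q) = q*(p + q)
a(v) + N(V(23), -319) = (-125 - 658)/(-204 - 658) - 319*(4 - 319) = -783/(-862) - 319*(-315) = -1/862*(-783) + 100485 = 783/862 + 100485 = 86618853/862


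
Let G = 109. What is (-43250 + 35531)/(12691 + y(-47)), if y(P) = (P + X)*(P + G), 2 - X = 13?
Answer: -7719/9095 ≈ -0.84871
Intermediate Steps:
X = -11 (X = 2 - 1*13 = 2 - 13 = -11)
y(P) = (-11 + P)*(109 + P) (y(P) = (P - 11)*(P + 109) = (-11 + P)*(109 + P))
(-43250 + 35531)/(12691 + y(-47)) = (-43250 + 35531)/(12691 + (-1199 + (-47)**2 + 98*(-47))) = -7719/(12691 + (-1199 + 2209 - 4606)) = -7719/(12691 - 3596) = -7719/9095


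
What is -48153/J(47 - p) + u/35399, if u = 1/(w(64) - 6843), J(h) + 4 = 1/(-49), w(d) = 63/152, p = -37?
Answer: 86870884914994175/7253056193019 ≈ 11977.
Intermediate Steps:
w(d) = 63/152 (w(d) = 63*(1/152) = 63/152)
J(h) = -197/49 (J(h) = -4 + 1/(-49) = -4 - 1/49 = -197/49)
u = -152/1040073 (u = 1/(63/152 - 6843) = 1/(-1040073/152) = -152/1040073 ≈ -0.00014614)
-48153/J(47 - p) + u/35399 = -48153/(-197/49) - 152/1040073/35399 = -48153*(-49/197) - 152/1040073*1/35399 = 2359497/197 - 152/36817544127 = 86870884914994175/7253056193019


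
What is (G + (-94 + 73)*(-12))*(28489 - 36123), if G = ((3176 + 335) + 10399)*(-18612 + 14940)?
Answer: 389923863912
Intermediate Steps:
G = -51077520 (G = (3511 + 10399)*(-3672) = 13910*(-3672) = -51077520)
(G + (-94 + 73)*(-12))*(28489 - 36123) = (-51077520 + (-94 + 73)*(-12))*(28489 - 36123) = (-51077520 - 21*(-12))*(-7634) = (-51077520 + 252)*(-7634) = -51077268*(-7634) = 389923863912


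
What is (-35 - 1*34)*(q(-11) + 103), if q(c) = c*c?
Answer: -15456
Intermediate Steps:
q(c) = c²
(-35 - 1*34)*(q(-11) + 103) = (-35 - 1*34)*((-11)² + 103) = (-35 - 34)*(121 + 103) = -69*224 = -15456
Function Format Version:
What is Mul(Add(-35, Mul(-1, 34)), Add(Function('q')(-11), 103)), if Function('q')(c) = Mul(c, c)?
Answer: -15456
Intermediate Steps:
Function('q')(c) = Pow(c, 2)
Mul(Add(-35, Mul(-1, 34)), Add(Function('q')(-11), 103)) = Mul(Add(-35, Mul(-1, 34)), Add(Pow(-11, 2), 103)) = Mul(Add(-35, -34), Add(121, 103)) = Mul(-69, 224) = -15456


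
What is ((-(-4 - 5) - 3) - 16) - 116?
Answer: -126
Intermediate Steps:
((-(-4 - 5) - 3) - 16) - 116 = ((-1*(-9) - 3) - 16) - 116 = ((9 - 3) - 16) - 116 = (6 - 16) - 116 = -10 - 116 = -126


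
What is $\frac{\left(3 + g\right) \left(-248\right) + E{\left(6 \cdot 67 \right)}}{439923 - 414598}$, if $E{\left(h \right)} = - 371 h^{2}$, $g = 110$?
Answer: $- \frac{59983108}{25325} \approx -2368.5$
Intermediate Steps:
$\frac{\left(3 + g\right) \left(-248\right) + E{\left(6 \cdot 67 \right)}}{439923 - 414598} = \frac{\left(3 + 110\right) \left(-248\right) - 371 \left(6 \cdot 67\right)^{2}}{439923 - 414598} = \frac{113 \left(-248\right) - 371 \cdot 402^{2}}{25325} = \left(-28024 - 59955084\right) \frac{1}{25325} = \left(-59983108\right) \frac{1}{25325} = - \frac{59983108}{25325}$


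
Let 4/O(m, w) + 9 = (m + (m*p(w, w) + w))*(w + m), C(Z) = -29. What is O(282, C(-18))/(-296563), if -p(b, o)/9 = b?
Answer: -2/2770685201639 ≈ -7.2184e-13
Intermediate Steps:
p(b, o) = -9*b
O(m, w) = 4/(-9 + (m + w)*(m + w - 9*m*w)) (O(m, w) = 4/(-9 + (m + (m*(-9*w) + w))*(w + m)) = 4/(-9 + (m + (-9*m*w + w))*(m + w)) = 4/(-9 + (m + (w - 9*m*w))*(m + w)) = 4/(-9 + (m + w - 9*m*w)*(m + w)) = 4/(-9 + (m + w)*(m + w - 9*m*w)))
O(282, C(-18))/(-296563) = (4/(-9 + 282² + (-29)² - 9*282*(-29)² - 9*(-29)*282² + 2*282*(-29)))/(-296563) = (4/(-9 + 79524 + 841 - 9*282*841 - 9*(-29)*79524 - 16356))*(-1/296563) = (4/(-9 + 79524 + 841 - 2134458 + 20755764 - 16356))*(-1/296563) = (4/18685306)*(-1/296563) = (4*(1/18685306))*(-1/296563) = (2/9342653)*(-1/296563) = -2/2770685201639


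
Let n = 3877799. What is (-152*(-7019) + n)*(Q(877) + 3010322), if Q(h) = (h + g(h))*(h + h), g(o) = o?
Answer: 30097508729706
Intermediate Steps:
Q(h) = 4*h**2 (Q(h) = (h + h)*(h + h) = (2*h)*(2*h) = 4*h**2)
(-152*(-7019) + n)*(Q(877) + 3010322) = (-152*(-7019) + 3877799)*(4*877**2 + 3010322) = (1066888 + 3877799)*(4*769129 + 3010322) = 4944687*(3076516 + 3010322) = 4944687*6086838 = 30097508729706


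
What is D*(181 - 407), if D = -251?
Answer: 56726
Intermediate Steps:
D*(181 - 407) = -251*(181 - 407) = -251*(-226) = 56726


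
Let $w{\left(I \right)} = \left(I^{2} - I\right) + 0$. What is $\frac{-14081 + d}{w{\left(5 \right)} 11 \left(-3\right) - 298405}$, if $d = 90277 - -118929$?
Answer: $- \frac{39025}{59813} \approx -0.65245$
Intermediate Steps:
$w{\left(I \right)} = I^{2} - I$
$d = 209206$ ($d = 90277 + 118929 = 209206$)
$\frac{-14081 + d}{w{\left(5 \right)} 11 \left(-3\right) - 298405} = \frac{-14081 + 209206}{5 \left(-1 + 5\right) 11 \left(-3\right) - 298405} = \frac{195125}{5 \cdot 4 \cdot 11 \left(-3\right) - 298405} = \frac{195125}{20 \cdot 11 \left(-3\right) - 298405} = \frac{195125}{220 \left(-3\right) - 298405} = \frac{195125}{-660 - 298405} = \frac{195125}{-299065} = 195125 \left(- \frac{1}{299065}\right) = - \frac{39025}{59813}$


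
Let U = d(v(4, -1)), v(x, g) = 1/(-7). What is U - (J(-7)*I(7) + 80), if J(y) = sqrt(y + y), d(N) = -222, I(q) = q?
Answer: -302 - 7*I*sqrt(14) ≈ -302.0 - 26.192*I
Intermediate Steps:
v(x, g) = -1/7
J(y) = sqrt(2)*sqrt(y) (J(y) = sqrt(2*y) = sqrt(2)*sqrt(y))
U = -222
U - (J(-7)*I(7) + 80) = -222 - ((sqrt(2)*sqrt(-7))*7 + 80) = -222 - ((sqrt(2)*(I*sqrt(7)))*7 + 80) = -222 - ((I*sqrt(14))*7 + 80) = -222 - (7*I*sqrt(14) + 80) = -222 - (80 + 7*I*sqrt(14)) = -222 + (-80 - 7*I*sqrt(14)) = -302 - 7*I*sqrt(14)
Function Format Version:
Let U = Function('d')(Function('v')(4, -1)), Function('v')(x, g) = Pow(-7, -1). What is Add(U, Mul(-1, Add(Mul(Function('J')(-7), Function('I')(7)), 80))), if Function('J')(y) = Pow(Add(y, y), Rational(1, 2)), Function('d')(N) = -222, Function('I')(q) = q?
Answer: Add(-302, Mul(-7, I, Pow(14, Rational(1, 2)))) ≈ Add(-302.00, Mul(-26.192, I))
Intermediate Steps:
Function('v')(x, g) = Rational(-1, 7)
Function('J')(y) = Mul(Pow(2, Rational(1, 2)), Pow(y, Rational(1, 2))) (Function('J')(y) = Pow(Mul(2, y), Rational(1, 2)) = Mul(Pow(2, Rational(1, 2)), Pow(y, Rational(1, 2))))
U = -222
Add(U, Mul(-1, Add(Mul(Function('J')(-7), Function('I')(7)), 80))) = Add(-222, Mul(-1, Add(Mul(Mul(Pow(2, Rational(1, 2)), Pow(-7, Rational(1, 2))), 7), 80))) = Add(-222, Mul(-1, Add(Mul(Mul(Pow(2, Rational(1, 2)), Mul(I, Pow(7, Rational(1, 2)))), 7), 80))) = Add(-222, Mul(-1, Add(Mul(Mul(I, Pow(14, Rational(1, 2))), 7), 80))) = Add(-222, Mul(-1, Add(Mul(7, I, Pow(14, Rational(1, 2))), 80))) = Add(-222, Mul(-1, Add(80, Mul(7, I, Pow(14, Rational(1, 2)))))) = Add(-222, Add(-80, Mul(-7, I, Pow(14, Rational(1, 2))))) = Add(-302, Mul(-7, I, Pow(14, Rational(1, 2))))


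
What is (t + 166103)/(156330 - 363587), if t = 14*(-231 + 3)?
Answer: -162911/207257 ≈ -0.78603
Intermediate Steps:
t = -3192 (t = 14*(-228) = -3192)
(t + 166103)/(156330 - 363587) = (-3192 + 166103)/(156330 - 363587) = 162911/(-207257) = 162911*(-1/207257) = -162911/207257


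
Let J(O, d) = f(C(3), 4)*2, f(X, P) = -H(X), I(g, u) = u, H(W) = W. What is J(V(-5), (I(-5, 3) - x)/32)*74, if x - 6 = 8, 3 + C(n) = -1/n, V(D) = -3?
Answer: 1480/3 ≈ 493.33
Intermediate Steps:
C(n) = -3 - 1/n
x = 14 (x = 6 + 8 = 14)
f(X, P) = -X
J(O, d) = 20/3 (J(O, d) = -(-3 - 1/3)*2 = -(-3 - 1*⅓)*2 = -(-3 - ⅓)*2 = -1*(-10/3)*2 = (10/3)*2 = 20/3)
J(V(-5), (I(-5, 3) - x)/32)*74 = (20/3)*74 = 1480/3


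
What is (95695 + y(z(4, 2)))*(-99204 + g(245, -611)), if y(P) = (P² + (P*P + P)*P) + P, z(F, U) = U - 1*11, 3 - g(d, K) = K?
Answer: -9377782210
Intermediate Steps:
g(d, K) = 3 - K
z(F, U) = -11 + U (z(F, U) = U - 11 = -11 + U)
y(P) = P + P² + P*(P + P²) (y(P) = (P² + (P² + P)*P) + P = (P² + (P + P²)*P) + P = (P² + P*(P + P²)) + P = P + P² + P*(P + P²))
(95695 + y(z(4, 2)))*(-99204 + g(245, -611)) = (95695 + (-11 + 2)*(1 + (-11 + 2)² + 2*(-11 + 2)))*(-99204 + (3 - 1*(-611))) = (95695 - 9*(1 + (-9)² + 2*(-9)))*(-99204 + (3 + 611)) = (95695 - 9*(1 + 81 - 18))*(-99204 + 614) = (95695 - 9*64)*(-98590) = (95695 - 576)*(-98590) = 95119*(-98590) = -9377782210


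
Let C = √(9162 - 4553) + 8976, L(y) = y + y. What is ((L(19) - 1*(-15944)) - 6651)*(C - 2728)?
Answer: 58300088 + 9331*√4609 ≈ 5.8934e+7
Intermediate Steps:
L(y) = 2*y
C = 8976 + √4609 (C = √4609 + 8976 = 8976 + √4609 ≈ 9043.9)
((L(19) - 1*(-15944)) - 6651)*(C - 2728) = ((2*19 - 1*(-15944)) - 6651)*((8976 + √4609) - 2728) = ((38 + 15944) - 6651)*(6248 + √4609) = (15982 - 6651)*(6248 + √4609) = 9331*(6248 + √4609) = 58300088 + 9331*√4609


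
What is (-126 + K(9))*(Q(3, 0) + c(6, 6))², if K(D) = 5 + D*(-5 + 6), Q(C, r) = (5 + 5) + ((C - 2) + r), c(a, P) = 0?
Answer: -13552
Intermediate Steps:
Q(C, r) = 8 + C + r (Q(C, r) = 10 + ((-2 + C) + r) = 10 + (-2 + C + r) = 8 + C + r)
K(D) = 5 + D (K(D) = 5 + D*1 = 5 + D)
(-126 + K(9))*(Q(3, 0) + c(6, 6))² = (-126 + (5 + 9))*((8 + 3 + 0) + 0)² = (-126 + 14)*(11 + 0)² = -112*11² = -112*121 = -13552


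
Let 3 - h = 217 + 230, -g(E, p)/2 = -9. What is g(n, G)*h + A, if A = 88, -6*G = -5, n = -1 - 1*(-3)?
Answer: -7904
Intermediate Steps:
n = 2 (n = -1 + 3 = 2)
G = 5/6 (G = -1/6*(-5) = 5/6 ≈ 0.83333)
g(E, p) = 18 (g(E, p) = -2*(-9) = 18)
h = -444 (h = 3 - (217 + 230) = 3 - 1*447 = 3 - 447 = -444)
g(n, G)*h + A = 18*(-444) + 88 = -7992 + 88 = -7904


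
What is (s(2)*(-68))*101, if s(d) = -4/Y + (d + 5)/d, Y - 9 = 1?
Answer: -106454/5 ≈ -21291.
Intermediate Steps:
Y = 10 (Y = 9 + 1 = 10)
s(d) = -⅖ + (5 + d)/d (s(d) = -4/10 + (d + 5)/d = -4*⅒ + (5 + d)/d = -⅖ + (5 + d)/d)
(s(2)*(-68))*101 = ((⅗ + 5/2)*(-68))*101 = ((31/10)*(-68))*101 = -1054/5*101 = -106454/5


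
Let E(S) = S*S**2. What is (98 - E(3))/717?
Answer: 71/717 ≈ 0.099024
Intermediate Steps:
E(S) = S**3
(98 - E(3))/717 = (98 - 1*3**3)/717 = (98 - 1*27)*(1/717) = (98 - 27)*(1/717) = 71*(1/717) = 71/717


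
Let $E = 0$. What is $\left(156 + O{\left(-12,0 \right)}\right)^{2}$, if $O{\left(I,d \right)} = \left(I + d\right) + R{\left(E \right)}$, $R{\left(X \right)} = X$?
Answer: $20736$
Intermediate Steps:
$O{\left(I,d \right)} = I + d$ ($O{\left(I,d \right)} = \left(I + d\right) + 0 = I + d$)
$\left(156 + O{\left(-12,0 \right)}\right)^{2} = \left(156 + \left(-12 + 0\right)\right)^{2} = \left(156 - 12\right)^{2} = 144^{2} = 20736$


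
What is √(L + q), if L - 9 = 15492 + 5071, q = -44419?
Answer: I*√23847 ≈ 154.42*I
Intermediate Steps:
L = 20572 (L = 9 + (15492 + 5071) = 9 + 20563 = 20572)
√(L + q) = √(20572 - 44419) = √(-23847) = I*√23847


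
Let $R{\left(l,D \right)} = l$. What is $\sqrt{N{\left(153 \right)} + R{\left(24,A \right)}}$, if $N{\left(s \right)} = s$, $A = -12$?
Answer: $\sqrt{177} \approx 13.304$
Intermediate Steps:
$\sqrt{N{\left(153 \right)} + R{\left(24,A \right)}} = \sqrt{153 + 24} = \sqrt{177}$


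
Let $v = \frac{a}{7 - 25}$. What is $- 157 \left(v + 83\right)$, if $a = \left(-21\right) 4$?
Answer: $- \frac{41291}{3} \approx -13764.0$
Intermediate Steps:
$a = -84$
$v = \frac{14}{3}$ ($v = - \frac{84}{7 - 25} = - \frac{84}{-18} = \left(-84\right) \left(- \frac{1}{18}\right) = \frac{14}{3} \approx 4.6667$)
$- 157 \left(v + 83\right) = - 157 \left(\frac{14}{3} + 83\right) = \left(-157\right) \frac{263}{3} = - \frac{41291}{3}$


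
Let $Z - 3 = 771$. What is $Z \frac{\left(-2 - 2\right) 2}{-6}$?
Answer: $1032$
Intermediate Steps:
$Z = 774$ ($Z = 3 + 771 = 774$)
$Z \frac{\left(-2 - 2\right) 2}{-6} = 774 \frac{\left(-2 - 2\right) 2}{-6} = 774 \left(-4\right) 2 \left(- \frac{1}{6}\right) = 774 \left(\left(-8\right) \left(- \frac{1}{6}\right)\right) = 774 \cdot \frac{4}{3} = 1032$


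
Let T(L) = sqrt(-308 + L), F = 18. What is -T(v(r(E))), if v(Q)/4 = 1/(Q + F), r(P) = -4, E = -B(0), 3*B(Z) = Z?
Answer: -I*sqrt(15078)/7 ≈ -17.542*I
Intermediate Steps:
B(Z) = Z/3
E = 0 (E = -0/3 = -1*0 = 0)
v(Q) = 4/(18 + Q) (v(Q) = 4/(Q + 18) = 4/(18 + Q))
-T(v(r(E))) = -sqrt(-308 + 4/(18 - 4)) = -sqrt(-308 + 4/14) = -sqrt(-308 + 4*(1/14)) = -sqrt(-308 + 2/7) = -sqrt(-2154/7) = -I*sqrt(15078)/7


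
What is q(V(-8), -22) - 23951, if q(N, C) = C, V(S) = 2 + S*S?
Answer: -23973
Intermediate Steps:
V(S) = 2 + S²
q(V(-8), -22) - 23951 = -22 - 23951 = -23973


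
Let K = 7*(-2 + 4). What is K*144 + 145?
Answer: 2161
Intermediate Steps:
K = 14 (K = 7*2 = 14)
K*144 + 145 = 14*144 + 145 = 2016 + 145 = 2161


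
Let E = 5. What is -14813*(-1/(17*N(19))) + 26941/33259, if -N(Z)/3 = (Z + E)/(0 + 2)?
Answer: -476177675/20354508 ≈ -23.394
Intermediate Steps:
N(Z) = -15/2 - 3*Z/2 (N(Z) = -3*(Z + 5)/(0 + 2) = -3*(5 + Z)/2 = -3*(5/2 + Z/2) = -15/2 - 3*Z/2)
-14813*(-1/(17*N(19))) + 26941/33259 = -14813*(-1/(17*(-15/2 - 3/2*19))) + 26941/33259 = -14813*(-1/(17*(-15/2 - 57/2))) + 26941*(1/33259) = -14813/((-17*(-36))) + 26941/33259 = -14813/612 + 26941/33259 = -476177675/20354508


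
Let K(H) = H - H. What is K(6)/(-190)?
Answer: 0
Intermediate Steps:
K(H) = 0
K(6)/(-190) = 0/(-190) = 0*(-1/190) = 0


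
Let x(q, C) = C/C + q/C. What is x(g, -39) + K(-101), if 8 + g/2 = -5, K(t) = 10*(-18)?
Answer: -535/3 ≈ -178.33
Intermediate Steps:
K(t) = -180
g = -26 (g = -16 + 2*(-5) = -16 - 10 = -26)
x(q, C) = 1 + q/C
x(g, -39) + K(-101) = (-39 - 26)/(-39) - 180 = -1/39*(-65) - 180 = 5/3 - 180 = -535/3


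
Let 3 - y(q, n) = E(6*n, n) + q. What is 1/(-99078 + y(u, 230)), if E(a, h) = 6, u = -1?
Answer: -1/99080 ≈ -1.0093e-5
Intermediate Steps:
y(q, n) = -3 - q (y(q, n) = 3 - (6 + q) = 3 + (-6 - q) = -3 - q)
1/(-99078 + y(u, 230)) = 1/(-99078 + (-3 - 1*(-1))) = 1/(-99078 + (-3 + 1)) = 1/(-99078 - 2) = 1/(-99080) = -1/99080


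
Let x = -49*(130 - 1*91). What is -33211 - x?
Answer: -31300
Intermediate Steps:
x = -1911 (x = -49*(130 - 91) = -49*39 = -1911)
-33211 - x = -33211 - 1*(-1911) = -33211 + 1911 = -31300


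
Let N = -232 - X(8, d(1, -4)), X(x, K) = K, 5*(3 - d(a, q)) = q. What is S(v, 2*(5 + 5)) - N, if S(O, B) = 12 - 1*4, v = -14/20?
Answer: 1219/5 ≈ 243.80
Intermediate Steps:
d(a, q) = 3 - q/5
v = -7/10 (v = -14*1/20 = -7/10 ≈ -0.70000)
S(O, B) = 8 (S(O, B) = 12 - 4 = 8)
N = -1179/5 (N = -232 - (3 - 1/5*(-4)) = -232 - (3 + 4/5) = -232 - 1*19/5 = -232 - 19/5 = -1179/5 ≈ -235.80)
S(v, 2*(5 + 5)) - N = 8 - 1*(-1179/5) = 8 + 1179/5 = 1219/5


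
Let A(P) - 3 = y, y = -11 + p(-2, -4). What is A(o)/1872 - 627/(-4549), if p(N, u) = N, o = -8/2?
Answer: 564127/4257864 ≈ 0.13249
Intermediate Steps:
o = -4 (o = -8*½ = -4)
y = -13 (y = -11 - 2 = -13)
A(P) = -10 (A(P) = 3 - 13 = -10)
A(o)/1872 - 627/(-4549) = -10/1872 - 627/(-4549) = -10*1/1872 - 627*(-1/4549) = -5/936 + 627/4549 = 564127/4257864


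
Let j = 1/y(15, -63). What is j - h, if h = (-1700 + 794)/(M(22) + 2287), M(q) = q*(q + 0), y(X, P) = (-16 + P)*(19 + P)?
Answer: 3152027/9631996 ≈ 0.32725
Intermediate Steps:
M(q) = q² (M(q) = q*q = q²)
j = 1/3476 (j = 1/(-304 + (-63)² + 3*(-63)) = 1/(-304 + 3969 - 189) = 1/3476 ≈ 0.00028769)
h = -906/2771 (h = (-1700 + 794)/(22² + 2287) = -906/(484 + 2287) = -906/2771 ≈ -0.32696)
j - h = 1/3476 - 1*(-906/2771) = 1/3476 + 906/2771 = 3152027/9631996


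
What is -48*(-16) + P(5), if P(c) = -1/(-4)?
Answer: 3073/4 ≈ 768.25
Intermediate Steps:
P(c) = 1/4 (P(c) = -1*(-1/4) = 1/4)
-48*(-16) + P(5) = -48*(-16) + 1/4 = 768 + 1/4 = 3073/4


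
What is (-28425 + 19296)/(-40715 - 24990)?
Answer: 537/3865 ≈ 0.13894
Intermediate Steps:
(-28425 + 19296)/(-40715 - 24990) = -9129/(-65705) = -9129*(-1/65705) = 537/3865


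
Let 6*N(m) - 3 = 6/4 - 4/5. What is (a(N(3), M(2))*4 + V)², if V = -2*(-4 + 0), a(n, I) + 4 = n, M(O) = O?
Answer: 6889/225 ≈ 30.618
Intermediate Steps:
N(m) = 37/60 (N(m) = ½ + (6/4 - 4/5)/6 = ½ + (6*(¼) - 4*⅕)/6 = ½ + (3/2 - ⅘)/6 = ½ + (⅙)*(7/10) = ½ + 7/60 = 37/60)
a(n, I) = -4 + n
V = 8 (V = -2*(-4) = 8)
(a(N(3), M(2))*4 + V)² = ((-4 + 37/60)*4 + 8)² = (-203/60*4 + 8)² = (-203/15 + 8)² = (-83/15)² = 6889/225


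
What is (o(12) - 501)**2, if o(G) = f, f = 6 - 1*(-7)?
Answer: 238144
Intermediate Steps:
f = 13 (f = 6 + 7 = 13)
o(G) = 13
(o(12) - 501)**2 = (13 - 501)**2 = (-488)**2 = 238144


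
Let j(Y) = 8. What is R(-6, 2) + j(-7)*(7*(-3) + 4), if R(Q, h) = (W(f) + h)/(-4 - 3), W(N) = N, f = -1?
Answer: -953/7 ≈ -136.14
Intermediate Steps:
R(Q, h) = ⅐ - h/7 (R(Q, h) = (-1 + h)/(-4 - 3) = (-1 + h)/(-7) = (-1 + h)*(-⅐) = ⅐ - h/7)
R(-6, 2) + j(-7)*(7*(-3) + 4) = (⅐ - ⅐*2) + 8*(7*(-3) + 4) = (⅐ - 2/7) + 8*(-21 + 4) = -⅐ + 8*(-17) = -⅐ - 136 = -953/7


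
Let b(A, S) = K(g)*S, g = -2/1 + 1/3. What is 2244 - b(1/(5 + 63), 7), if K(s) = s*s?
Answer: 20021/9 ≈ 2224.6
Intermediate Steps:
g = -5/3 (g = -2*1 + 1*(⅓) = -2 + ⅓ = -5/3 ≈ -1.6667)
K(s) = s²
b(A, S) = 25*S/9 (b(A, S) = (-5/3)²*S = 25*S/9)
2244 - b(1/(5 + 63), 7) = 2244 - 25*7/9 = 2244 - 1*175/9 = 2244 - 175/9 = 20021/9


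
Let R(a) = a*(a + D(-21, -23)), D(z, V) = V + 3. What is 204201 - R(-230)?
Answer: 146701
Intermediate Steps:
D(z, V) = 3 + V
R(a) = a*(-20 + a) (R(a) = a*(a + (3 - 23)) = a*(a - 20) = a*(-20 + a))
204201 - R(-230) = 204201 - (-230)*(-20 - 230) = 204201 - (-230)*(-250) = 204201 - 1*57500 = 204201 - 57500 = 146701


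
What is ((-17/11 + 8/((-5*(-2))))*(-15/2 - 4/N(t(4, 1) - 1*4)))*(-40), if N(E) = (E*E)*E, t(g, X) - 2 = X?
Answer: -1148/11 ≈ -104.36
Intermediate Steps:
t(g, X) = 2 + X
N(E) = E³ (N(E) = E²*E = E³)
((-17/11 + 8/((-5*(-2))))*(-15/2 - 4/N(t(4, 1) - 1*4)))*(-40) = ((-17/11 + 8/((-5*(-2))))*(-15/2 - 4/((2 + 1) - 1*4)³))*(-40) = ((-17*1/11 + 8/10)*(-15*½ - 4/(3 - 4)³))*(-40) = ((-17/11 + 8*(⅒))*(-15/2 - 4/((-1)³)))*(-40) = ((-17/11 + ⅘)*(-15/2 - 4/(-1)))*(-40) = -41*(-15/2 - 4*(-1))/55*(-40) = -41*(-15/2 + 4)/55*(-40) = -41/55*(-7/2)*(-40) = (287/110)*(-40) = -1148/11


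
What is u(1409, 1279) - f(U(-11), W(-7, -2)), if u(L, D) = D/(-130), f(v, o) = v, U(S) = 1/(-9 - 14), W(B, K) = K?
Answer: -29287/2990 ≈ -9.7950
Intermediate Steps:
U(S) = -1/23 (U(S) = 1/(-23) = -1/23)
u(L, D) = -D/130 (u(L, D) = D*(-1/130) = -D/130)
u(1409, 1279) - f(U(-11), W(-7, -2)) = -1/130*1279 - 1*(-1/23) = -1279/130 + 1/23 = -29287/2990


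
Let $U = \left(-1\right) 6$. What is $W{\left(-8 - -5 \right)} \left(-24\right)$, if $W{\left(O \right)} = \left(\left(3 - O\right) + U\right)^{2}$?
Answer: $0$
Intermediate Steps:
$U = -6$
$W{\left(O \right)} = \left(-3 - O\right)^{2}$ ($W{\left(O \right)} = \left(\left(3 - O\right) - 6\right)^{2} = \left(-3 - O\right)^{2}$)
$W{\left(-8 - -5 \right)} \left(-24\right) = \left(3 - 3\right)^{2} \left(-24\right) = 0^{2} \left(-24\right) = 0 \left(-24\right) = 0$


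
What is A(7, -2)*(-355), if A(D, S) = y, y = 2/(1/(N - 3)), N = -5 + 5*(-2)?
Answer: 12780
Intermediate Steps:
N = -15 (N = -5 - 10 = -15)
y = -36 (y = 2/(1/(-15 - 3)) = 2/(1/(-18)) = 2/(-1/18) = 2*(-18) = -36)
A(D, S) = -36
A(7, -2)*(-355) = -36*(-355) = 12780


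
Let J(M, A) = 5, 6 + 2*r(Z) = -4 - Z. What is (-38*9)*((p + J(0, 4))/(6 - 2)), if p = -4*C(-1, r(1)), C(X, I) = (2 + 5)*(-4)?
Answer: -20007/2 ≈ -10004.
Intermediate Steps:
r(Z) = -5 - Z/2 (r(Z) = -3 + (-4 - Z)/2 = -3 + (-2 - Z/2) = -5 - Z/2)
C(X, I) = -28 (C(X, I) = 7*(-4) = -28)
p = 112 (p = -4*(-28) = 112)
(-38*9)*((p + J(0, 4))/(6 - 2)) = (-38*9)*((112 + 5)/(6 - 2)) = -40014/4 = -342*117/4 = -20007/2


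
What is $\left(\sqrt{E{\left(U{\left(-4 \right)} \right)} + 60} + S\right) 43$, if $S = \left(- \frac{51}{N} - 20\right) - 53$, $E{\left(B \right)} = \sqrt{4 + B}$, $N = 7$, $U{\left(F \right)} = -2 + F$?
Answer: $- \frac{24166}{7} + 43 \sqrt{60 + i \sqrt{2}} \approx -3119.2 + 3.9251 i$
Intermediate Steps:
$S = - \frac{562}{7}$ ($S = \left(- \frac{51}{7} - 20\right) - 53 = - \frac{191}{7} - 53 = - \frac{562}{7} \approx -80.286$)
$\left(\sqrt{E{\left(U{\left(-4 \right)} \right)} + 60} + S\right) 43 = \left(\sqrt{\sqrt{4 - 6} + 60} - \frac{562}{7}\right) 43 = \left(\sqrt{\sqrt{-2} + 60} - \frac{562}{7}\right) 43 = \left(\sqrt{i \sqrt{2} + 60} - \frac{562}{7}\right) 43 = \left(\sqrt{60 + i \sqrt{2}} - \frac{562}{7}\right) 43 = \left(- \frac{562}{7} + \sqrt{60 + i \sqrt{2}}\right) 43 = - \frac{24166}{7} + 43 \sqrt{60 + i \sqrt{2}}$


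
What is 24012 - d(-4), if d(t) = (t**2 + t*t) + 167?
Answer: 23813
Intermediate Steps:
d(t) = 167 + 2*t**2 (d(t) = (t**2 + t**2) + 167 = 2*t**2 + 167 = 167 + 2*t**2)
24012 - d(-4) = 24012 - (167 + 2*(-4)**2) = 24012 - (167 + 2*16) = 24012 - (167 + 32) = 24012 - 1*199 = 24012 - 199 = 23813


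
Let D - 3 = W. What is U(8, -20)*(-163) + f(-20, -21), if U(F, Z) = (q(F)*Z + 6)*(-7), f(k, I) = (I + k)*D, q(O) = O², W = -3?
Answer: -1453634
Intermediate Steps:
D = 0 (D = 3 - 3 = 0)
f(k, I) = 0 (f(k, I) = (I + k)*0 = 0)
U(F, Z) = -42 - 7*Z*F² (U(F, Z) = (F²*Z + 6)*(-7) = (Z*F² + 6)*(-7) = (6 + Z*F²)*(-7) = -42 - 7*Z*F²)
U(8, -20)*(-163) + f(-20, -21) = (-42 - 7*(-20)*8²)*(-163) + 0 = (-42 - 7*(-20)*64)*(-163) + 0 = (-42 + 8960)*(-163) + 0 = 8918*(-163) + 0 = -1453634 + 0 = -1453634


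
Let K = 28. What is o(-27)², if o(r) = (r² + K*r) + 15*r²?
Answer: 118984464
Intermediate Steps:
o(r) = 16*r² + 28*r (o(r) = (r² + 28*r) + 15*r² = 16*r² + 28*r)
o(-27)² = (4*(-27)*(7 + 4*(-27)))² = (4*(-27)*(7 - 108))² = (4*(-27)*(-101))² = 10908² = 118984464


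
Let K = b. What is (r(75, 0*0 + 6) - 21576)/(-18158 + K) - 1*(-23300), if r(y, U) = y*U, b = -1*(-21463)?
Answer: 76985374/3305 ≈ 23294.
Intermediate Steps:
b = 21463
K = 21463
r(y, U) = U*y
(r(75, 0*0 + 6) - 21576)/(-18158 + K) - 1*(-23300) = ((0*0 + 6)*75 - 21576)/(-18158 + 21463) - 1*(-23300) = ((0 + 6)*75 - 21576)/3305 + 23300 = (6*75 - 21576)*(1/3305) + 23300 = (450 - 21576)*(1/3305) + 23300 = -21126*1/3305 + 23300 = -21126/3305 + 23300 = 76985374/3305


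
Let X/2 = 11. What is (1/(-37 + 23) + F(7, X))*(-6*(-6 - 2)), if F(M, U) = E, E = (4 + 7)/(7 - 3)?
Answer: 900/7 ≈ 128.57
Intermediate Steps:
X = 22 (X = 2*11 = 22)
E = 11/4 ≈ 2.7500
F(M, U) = 11/4
(1/(-37 + 23) + F(7, X))*(-6*(-6 - 2)) = (1/(-37 + 23) + 11/4)*(-6*(-6 - 2)) = (1/(-14) + 11/4)*(-6*(-8)) = (-1/14 + 11/4)*48 = (75/28)*48 = 900/7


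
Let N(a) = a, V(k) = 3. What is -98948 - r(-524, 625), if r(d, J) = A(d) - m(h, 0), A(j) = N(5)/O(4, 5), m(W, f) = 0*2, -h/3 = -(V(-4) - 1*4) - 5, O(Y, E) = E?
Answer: -98949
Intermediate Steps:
h = 12 (h = -3*(-(3 - 1*4) - 5) = -3*(-(3 - 4) - 5) = -3*(-1*(-1) - 5) = -3*(1 - 5) = -3*(-4) = 12)
m(W, f) = 0
A(j) = 1 (A(j) = 5/5 = 5*(⅕) = 1)
r(d, J) = 1 (r(d, J) = 1 - 1*0 = 1 + 0 = 1)
-98948 - r(-524, 625) = -98948 - 1*1 = -98948 - 1 = -98949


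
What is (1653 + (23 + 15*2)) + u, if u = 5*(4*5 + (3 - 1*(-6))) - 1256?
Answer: 595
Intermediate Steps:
u = -1111 (u = 5*(20 + (3 + 6)) - 1256 = 5*(20 + 9) - 1256 = 5*29 - 1256 = 145 - 1256 = -1111)
(1653 + (23 + 15*2)) + u = (1653 + (23 + 15*2)) - 1111 = (1653 + (23 + 30)) - 1111 = (1653 + 53) - 1111 = 1706 - 1111 = 595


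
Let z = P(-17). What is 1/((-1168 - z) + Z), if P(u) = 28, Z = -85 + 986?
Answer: -1/295 ≈ -0.0033898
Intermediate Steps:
Z = 901
z = 28
1/((-1168 - z) + Z) = 1/((-1168 - 1*28) + 901) = 1/((-1168 - 28) + 901) = 1/(-1196 + 901) = 1/(-295) = -1/295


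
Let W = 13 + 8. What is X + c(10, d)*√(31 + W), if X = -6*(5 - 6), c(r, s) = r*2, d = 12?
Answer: 6 + 40*√13 ≈ 150.22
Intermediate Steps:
c(r, s) = 2*r
W = 21
X = 6 (X = -6*(-1) = 6)
X + c(10, d)*√(31 + W) = 6 + (2*10)*√(31 + 21) = 6 + 20*√52 = 6 + 20*(2*√13) = 6 + 40*√13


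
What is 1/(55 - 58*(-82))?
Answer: 1/4811 ≈ 0.00020786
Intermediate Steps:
1/(55 - 58*(-82)) = 1/(55 + 4756) = 1/4811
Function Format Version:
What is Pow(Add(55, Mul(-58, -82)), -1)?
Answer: Rational(1, 4811) ≈ 0.00020786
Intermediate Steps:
Pow(Add(55, Mul(-58, -82)), -1) = Pow(Add(55, 4756), -1) = Pow(4811, -1) = Rational(1, 4811)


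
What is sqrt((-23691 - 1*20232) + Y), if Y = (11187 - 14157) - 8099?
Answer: 4*I*sqrt(3437) ≈ 234.5*I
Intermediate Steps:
Y = -11069 (Y = -2970 - 8099 = -11069)
sqrt((-23691 - 1*20232) + Y) = sqrt((-23691 - 1*20232) - 11069) = sqrt((-23691 - 20232) - 11069) = sqrt(-43923 - 11069) = sqrt(-54992) = 4*I*sqrt(3437)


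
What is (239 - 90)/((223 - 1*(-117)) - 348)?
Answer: -149/8 ≈ -18.625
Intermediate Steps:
(239 - 90)/((223 - 1*(-117)) - 348) = 149/((223 + 117) - 348) = 149/(340 - 348) = 149/(-8) = 149*(-1/8) = -149/8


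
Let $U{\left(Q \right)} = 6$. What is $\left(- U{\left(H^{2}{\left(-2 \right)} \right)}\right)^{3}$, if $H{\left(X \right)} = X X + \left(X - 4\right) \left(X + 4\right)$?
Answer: $-216$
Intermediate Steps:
$H{\left(X \right)} = X^{2} + \left(-4 + X\right) \left(4 + X\right)$
$\left(- U{\left(H^{2}{\left(-2 \right)} \right)}\right)^{3} = \left(\left(-1\right) 6\right)^{3} = \left(-6\right)^{3} = -216$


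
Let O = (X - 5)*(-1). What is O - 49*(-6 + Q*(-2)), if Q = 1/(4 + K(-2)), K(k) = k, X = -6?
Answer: 354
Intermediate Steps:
Q = ½ (Q = 1/(4 - 2) = 1/2 = ½ ≈ 0.50000)
O = 11 (O = (-6 - 5)*(-1) = -11*(-1) = 11)
O - 49*(-6 + Q*(-2)) = 11 - 49*(-6 + (½)*(-2)) = 11 - 49*(-6 - 1) = 11 - 49*(-7) = 11 + 343 = 354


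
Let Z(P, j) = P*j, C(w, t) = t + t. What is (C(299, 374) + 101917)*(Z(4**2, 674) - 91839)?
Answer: -8321511575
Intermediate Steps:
C(w, t) = 2*t
(C(299, 374) + 101917)*(Z(4**2, 674) - 91839) = (2*374 + 101917)*(4**2*674 - 91839) = (748 + 101917)*(16*674 - 91839) = 102665*(10784 - 91839) = 102665*(-81055) = -8321511575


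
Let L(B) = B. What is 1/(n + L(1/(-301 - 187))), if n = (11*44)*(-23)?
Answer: -488/5432417 ≈ -8.9831e-5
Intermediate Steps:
n = -11132 (n = 484*(-23) = -11132)
1/(n + L(1/(-301 - 187))) = 1/(-11132 + 1/(-301 - 187)) = 1/(-11132 + 1/(-488)) = 1/(-11132 - 1/488) = 1/(-5432417/488) = -488/5432417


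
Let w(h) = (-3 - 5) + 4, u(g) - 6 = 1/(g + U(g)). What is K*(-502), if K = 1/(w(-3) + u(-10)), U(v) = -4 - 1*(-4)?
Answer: -5020/19 ≈ -264.21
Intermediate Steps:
U(v) = 0 (U(v) = -4 + 4 = 0)
u(g) = 6 + 1/g (u(g) = 6 + 1/(g + 0) = 6 + 1/g)
w(h) = -4 (w(h) = -8 + 4 = -4)
K = 10/19 (K = 1/(-4 + (6 + 1/(-10))) = 1/(-4 + (6 - 1/10)) = 1/(-4 + 59/10) = 1/(19/10) = 10/19 ≈ 0.52632)
K*(-502) = (10/19)*(-502) = -5020/19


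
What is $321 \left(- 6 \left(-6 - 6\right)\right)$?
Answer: $23112$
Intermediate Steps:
$321 \left(- 6 \left(-6 - 6\right)\right) = 321 \left(\left(-6\right) \left(-12\right)\right) = 321 \cdot 72 = 23112$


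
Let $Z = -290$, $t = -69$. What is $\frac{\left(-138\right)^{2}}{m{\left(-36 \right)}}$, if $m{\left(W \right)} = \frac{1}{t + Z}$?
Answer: $-6836796$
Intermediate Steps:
$m{\left(W \right)} = - \frac{1}{359}$ ($m{\left(W \right)} = \frac{1}{-69 - 290} = \frac{1}{-359} = - \frac{1}{359}$)
$\frac{\left(-138\right)^{2}}{m{\left(-36 \right)}} = \frac{\left(-138\right)^{2}}{- \frac{1}{359}} = 19044 \left(-359\right) = -6836796$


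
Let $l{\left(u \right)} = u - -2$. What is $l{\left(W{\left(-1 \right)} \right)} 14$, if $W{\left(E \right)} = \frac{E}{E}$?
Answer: $42$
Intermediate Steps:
$W{\left(E \right)} = 1$
$l{\left(u \right)} = 2 + u$ ($l{\left(u \right)} = u + 2 = 2 + u$)
$l{\left(W{\left(-1 \right)} \right)} 14 = \left(2 + 1\right) 14 = 3 \cdot 14 = 42$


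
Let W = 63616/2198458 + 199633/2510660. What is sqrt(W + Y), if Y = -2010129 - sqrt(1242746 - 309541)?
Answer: sqrt(-10602514481141389388577202755 - 36921812168368145206300*sqrt(19045))/72626060030 ≈ 1418.1*I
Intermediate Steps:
W = 15752708223/145252120060 (W = 63616*(1/2198458) + 199633*(1/2510660) = 31808/1099229 + 10507/132140 = 15752708223/145252120060 ≈ 0.10845)
Y = -2010129 - 7*sqrt(19045) (Y = -2010129 - sqrt(933205) = -2010129 - 7*sqrt(19045) ≈ -2.0111e+6)
sqrt(W + Y) = sqrt(15752708223/145252120060 + (-2010129 - 7*sqrt(19045))) = sqrt(-291975483091379517/145252120060 - 7*sqrt(19045))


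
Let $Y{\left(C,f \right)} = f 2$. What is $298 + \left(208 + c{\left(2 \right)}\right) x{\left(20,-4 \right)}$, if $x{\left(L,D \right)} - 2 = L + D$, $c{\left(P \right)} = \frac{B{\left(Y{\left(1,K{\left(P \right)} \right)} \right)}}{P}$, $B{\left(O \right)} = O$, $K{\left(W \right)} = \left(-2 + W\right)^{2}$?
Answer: $4042$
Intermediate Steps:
$Y{\left(C,f \right)} = 2 f$
$c{\left(P \right)} = \frac{2 \left(-2 + P\right)^{2}}{P}$
$x{\left(L,D \right)} = 2 + D + L$ ($x{\left(L,D \right)} = 2 + \left(L + D\right) = 2 + \left(D + L\right) = 2 + D + L$)
$298 + \left(208 + c{\left(2 \right)}\right) x{\left(20,-4 \right)} = 298 + \left(208 + \frac{2 \left(-2 + 2\right)^{2}}{2}\right) \left(2 - 4 + 20\right) = 298 + \left(208 + 2 \cdot \frac{1}{2} \cdot 0^{2}\right) 18 = 298 + \left(208 + 2 \cdot \frac{1}{2} \cdot 0\right) 18 = 298 + \left(208 + 0\right) 18 = 298 + 208 \cdot 18 = 298 + 3744 = 4042$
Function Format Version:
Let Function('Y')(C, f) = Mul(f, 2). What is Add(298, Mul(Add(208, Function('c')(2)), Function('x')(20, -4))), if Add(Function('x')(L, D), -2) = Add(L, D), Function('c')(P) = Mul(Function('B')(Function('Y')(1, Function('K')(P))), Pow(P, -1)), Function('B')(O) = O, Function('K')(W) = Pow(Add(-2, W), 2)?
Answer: 4042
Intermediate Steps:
Function('Y')(C, f) = Mul(2, f)
Function('c')(P) = Mul(2, Pow(P, -1), Pow(Add(-2, P), 2)) (Function('c')(P) = Mul(Mul(2, Pow(Add(-2, P), 2)), Pow(P, -1)) = Mul(2, Pow(P, -1), Pow(Add(-2, P), 2)))
Function('x')(L, D) = Add(2, D, L) (Function('x')(L, D) = Add(2, Add(L, D)) = Add(2, Add(D, L)) = Add(2, D, L))
Add(298, Mul(Add(208, Function('c')(2)), Function('x')(20, -4))) = Add(298, Mul(Add(208, Mul(2, Pow(2, -1), Pow(Add(-2, 2), 2))), Add(2, -4, 20))) = Add(298, Mul(Add(208, Mul(2, Rational(1, 2), Pow(0, 2))), 18)) = Add(298, Mul(Add(208, Mul(2, Rational(1, 2), 0)), 18)) = Add(298, Mul(Add(208, 0), 18)) = Add(298, Mul(208, 18)) = Add(298, 3744) = 4042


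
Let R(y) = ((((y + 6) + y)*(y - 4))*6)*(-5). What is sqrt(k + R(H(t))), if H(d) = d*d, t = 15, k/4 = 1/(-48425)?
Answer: 2*I*sqrt(70895330241437)/9685 ≈ 1738.8*I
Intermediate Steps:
k = -4/48425 (k = 4/(-48425) = 4*(-1/48425) = -4/48425 ≈ -8.2602e-5)
H(d) = d**2
R(y) = -30*(-4 + y)*(6 + 2*y) (R(y) = ((((6 + y) + y)*(-4 + y))*6)*(-5) = (((6 + 2*y)*(-4 + y))*6)*(-5) = (((-4 + y)*(6 + 2*y))*6)*(-5) = (6*(-4 + y)*(6 + 2*y))*(-5) = -30*(-4 + y)*(6 + 2*y))
sqrt(k + R(H(t))) = sqrt(-4/48425 + (720 - 60*(15**2)**2 + 60*15**2)) = sqrt(-4/48425 + (720 - 60*225**2 + 60*225)) = sqrt(-4/48425 + (720 - 60*50625 + 13500)) = sqrt(-4/48425 + (720 - 3037500 + 13500)) = sqrt(-4/48425 - 3023280) = sqrt(-146402334004/48425) = 2*I*sqrt(70895330241437)/9685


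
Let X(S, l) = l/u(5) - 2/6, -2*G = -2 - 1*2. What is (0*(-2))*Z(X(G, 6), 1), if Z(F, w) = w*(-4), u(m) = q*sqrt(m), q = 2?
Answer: 0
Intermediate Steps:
G = 2 (G = -(-2 - 1*2)/2 = -(-2 - 2)/2 = -1/2*(-4) = 2)
u(m) = 2*sqrt(m)
X(S, l) = -1/3 + l*sqrt(5)/10 (X(S, l) = l/((2*sqrt(5))) - 2/6 = l*(sqrt(5)/10) - 2*1/6 = l*sqrt(5)/10 - 1/3 = -1/3 + l*sqrt(5)/10)
Z(F, w) = -4*w
(0*(-2))*Z(X(G, 6), 1) = (0*(-2))*(-4*1) = 0*(-4) = 0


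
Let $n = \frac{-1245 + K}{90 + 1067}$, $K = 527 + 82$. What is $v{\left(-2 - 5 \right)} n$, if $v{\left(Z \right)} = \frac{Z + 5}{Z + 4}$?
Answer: $- \frac{424}{1157} \approx -0.36647$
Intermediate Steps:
$K = 609$
$v{\left(Z \right)} = \frac{5 + Z}{4 + Z}$
$n = - \frac{636}{1157}$ ($n = \frac{-1245 + 609}{90 + 1067} = - \frac{636}{1157} \approx -0.5497$)
$v{\left(-2 - 5 \right)} n = \frac{5 - 7}{4 - 7} \left(- \frac{636}{1157}\right) = \frac{1}{-3} \left(-2\right) \left(- \frac{636}{1157}\right) = \left(- \frac{1}{3}\right) \left(-2\right) \left(- \frac{636}{1157}\right) = \frac{2}{3} \left(- \frac{636}{1157}\right) = - \frac{424}{1157}$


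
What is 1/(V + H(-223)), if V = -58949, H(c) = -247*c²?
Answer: -1/12342012 ≈ -8.1024e-8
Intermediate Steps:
1/(V + H(-223)) = 1/(-58949 - 247*(-223)²) = 1/(-58949 - 247*49729) = 1/(-58949 - 12283063) = 1/(-12342012) = -1/12342012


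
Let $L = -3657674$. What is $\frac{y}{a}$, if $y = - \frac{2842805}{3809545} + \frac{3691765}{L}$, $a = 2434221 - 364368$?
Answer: $- \frac{4892399766499}{5768296849341889098} \approx -8.4815 \cdot 10^{-7}$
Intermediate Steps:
$a = 2069853$
$y = - \frac{4892399766499}{2786814739666}$ ($y = - \frac{2842805}{3809545} + \frac{3691765}{-3657674} = \left(-2842805\right) \frac{1}{3809545} + 3691765 \left(- \frac{1}{3657674}\right) = - \frac{568561}{761909} - \frac{3691765}{3657674} = - \frac{4892399766499}{2786814739666} \approx -1.7556$)
$\frac{y}{a} = - \frac{4892399766499}{2786814739666 \cdot 2069853} = \left(- \frac{4892399766499}{2786814739666}\right) \frac{1}{2069853} = - \frac{4892399766499}{5768296849341889098}$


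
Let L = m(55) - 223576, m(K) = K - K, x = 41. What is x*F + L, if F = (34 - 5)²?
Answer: -189095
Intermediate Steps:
m(K) = 0
F = 841 (F = 29² = 841)
L = -223576 (L = 0 - 223576 = -223576)
x*F + L = 41*841 - 223576 = 34481 - 223576 = -189095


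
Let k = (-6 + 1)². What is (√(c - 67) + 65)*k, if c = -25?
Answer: 1625 + 50*I*√23 ≈ 1625.0 + 239.79*I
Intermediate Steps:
k = 25 (k = (-5)² = 25)
(√(c - 67) + 65)*k = (√(-25 - 67) + 65)*25 = (√(-92) + 65)*25 = (2*I*√23 + 65)*25 = (65 + 2*I*√23)*25 = 1625 + 50*I*√23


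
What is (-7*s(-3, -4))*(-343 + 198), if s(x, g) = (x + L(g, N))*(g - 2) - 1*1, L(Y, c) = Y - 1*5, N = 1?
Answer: 72065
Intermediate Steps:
L(Y, c) = -5 + Y (L(Y, c) = Y - 5 = -5 + Y)
s(x, g) = -1 + (-2 + g)*(-5 + g + x) (s(x, g) = (x + (-5 + g))*(g - 2) - 1*1 = (-5 + g + x)*(-2 + g) - 1 = (-2 + g)*(-5 + g + x) - 1 = -1 + (-2 + g)*(-5 + g + x))
(-7*s(-3, -4))*(-343 + 198) = (-7*(9 + (-4)**2 - 7*(-4) - 2*(-3) - 4*(-3)))*(-343 + 198) = -7*(9 + 16 + 28 + 6 + 12)*(-145) = -7*71*(-145) = -497*(-145) = 72065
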